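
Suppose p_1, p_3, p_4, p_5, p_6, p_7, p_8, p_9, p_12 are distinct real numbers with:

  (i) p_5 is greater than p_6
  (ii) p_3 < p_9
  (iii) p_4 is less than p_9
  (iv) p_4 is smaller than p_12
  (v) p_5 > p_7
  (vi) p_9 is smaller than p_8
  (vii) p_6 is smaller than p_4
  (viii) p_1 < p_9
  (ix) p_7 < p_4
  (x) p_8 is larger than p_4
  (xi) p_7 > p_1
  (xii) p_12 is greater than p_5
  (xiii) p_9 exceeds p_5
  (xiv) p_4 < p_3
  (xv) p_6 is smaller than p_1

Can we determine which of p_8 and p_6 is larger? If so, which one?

p_8

The relevant relations are p_6 < p_1; p_1 < p_7; p_7 < p_4; p_4 < p_3; p_3 < p_9; p_9 < p_8.
Chaining these gives p_6 < p_1 < p_7 < p_4 < p_3 < p_9 < p_8.
So p_8 is larger.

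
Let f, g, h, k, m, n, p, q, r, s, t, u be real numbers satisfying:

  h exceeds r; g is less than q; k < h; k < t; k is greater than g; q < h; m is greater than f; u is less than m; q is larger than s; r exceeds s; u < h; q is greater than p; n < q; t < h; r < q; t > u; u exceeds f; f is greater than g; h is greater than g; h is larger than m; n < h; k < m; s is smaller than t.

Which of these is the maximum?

Chaining downward from h: directly below it, g, n, k, r, u, m, t, q; then s, f, p.
That covers every other element, and nothing is given above h, so h is the maximum.

h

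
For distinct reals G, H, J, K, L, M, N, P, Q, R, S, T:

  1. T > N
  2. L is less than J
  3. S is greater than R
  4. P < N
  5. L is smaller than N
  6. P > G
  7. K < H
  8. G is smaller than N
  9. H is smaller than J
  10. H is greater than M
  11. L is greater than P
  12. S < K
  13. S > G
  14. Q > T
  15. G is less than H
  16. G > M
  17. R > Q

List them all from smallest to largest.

Each adjacent pair is fixed by a given relation: M < G; G < P; P < L; L < N; N < T; T < Q; Q < R; R < S; S < K; K < H; H < J. Chaining them end to end gives the full order.

M < G < P < L < N < T < Q < R < S < K < H < J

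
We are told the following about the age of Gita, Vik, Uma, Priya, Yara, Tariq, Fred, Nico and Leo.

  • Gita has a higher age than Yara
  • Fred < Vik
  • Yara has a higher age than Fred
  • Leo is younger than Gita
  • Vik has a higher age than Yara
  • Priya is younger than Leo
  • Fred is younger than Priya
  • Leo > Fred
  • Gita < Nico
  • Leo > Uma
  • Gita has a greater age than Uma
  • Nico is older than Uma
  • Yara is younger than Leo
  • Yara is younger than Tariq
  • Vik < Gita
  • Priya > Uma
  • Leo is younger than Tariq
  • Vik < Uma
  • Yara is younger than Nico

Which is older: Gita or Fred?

Fred < Yara and Yara < Vik give Fred < Vik.
Then Vik < Uma extends the chain to Uma.
Then Uma < Priya extends the chain to Priya.
With Priya < Leo: Fred < Yara < Vik < Uma < Priya < Leo.
With Leo < Gita: Fred < Yara < Vik < Uma < Priya < Leo < Gita.
So Fred < Gita; Gita is the older of the two.

Gita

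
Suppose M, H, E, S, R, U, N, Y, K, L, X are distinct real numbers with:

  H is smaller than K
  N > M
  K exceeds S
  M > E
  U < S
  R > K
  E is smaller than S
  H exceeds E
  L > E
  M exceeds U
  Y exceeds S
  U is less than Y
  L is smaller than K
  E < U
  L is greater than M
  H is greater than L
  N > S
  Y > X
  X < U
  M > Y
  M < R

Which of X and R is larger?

The relevant relations are X < U; U < S; S < Y; Y < M; M < L; L < H; H < K; K < R.
Chaining these gives X < U < S < Y < M < L < H < K < R.
So X < R; R is the larger of the two.

R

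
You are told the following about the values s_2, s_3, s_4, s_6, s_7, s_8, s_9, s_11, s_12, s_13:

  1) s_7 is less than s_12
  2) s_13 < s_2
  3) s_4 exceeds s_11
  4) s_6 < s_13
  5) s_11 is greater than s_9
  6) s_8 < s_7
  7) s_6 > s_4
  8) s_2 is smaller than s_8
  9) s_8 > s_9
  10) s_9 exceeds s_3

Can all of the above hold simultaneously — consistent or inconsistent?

consistent

Every relation is compatible with s_3 < s_9 < s_11 < s_4 < s_6 < s_13 < s_2 < s_8 < s_7 < s_12; the set is consistent.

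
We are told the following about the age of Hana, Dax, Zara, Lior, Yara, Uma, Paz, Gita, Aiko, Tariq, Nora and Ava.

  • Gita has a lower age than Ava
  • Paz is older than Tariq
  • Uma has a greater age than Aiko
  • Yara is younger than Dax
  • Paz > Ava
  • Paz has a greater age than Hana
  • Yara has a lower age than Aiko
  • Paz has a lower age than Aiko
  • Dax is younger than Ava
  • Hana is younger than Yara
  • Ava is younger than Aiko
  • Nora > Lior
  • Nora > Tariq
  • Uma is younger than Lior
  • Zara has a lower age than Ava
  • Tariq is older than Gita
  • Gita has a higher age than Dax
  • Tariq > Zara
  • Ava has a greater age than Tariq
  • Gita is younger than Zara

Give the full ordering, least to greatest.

Hana < Yara < Dax < Gita < Zara < Tariq < Ava < Paz < Aiko < Uma < Lior < Nora

Nothing is placed below Hana, so it is least; from there Hana < Yara; Yara < Dax; Dax < Gita; Gita < Zara; Zara < Tariq; Tariq < Ava; Ava < Paz; Paz < Aiko; Aiko < Uma; Uma < Lior; Lior < Nora, each given directly.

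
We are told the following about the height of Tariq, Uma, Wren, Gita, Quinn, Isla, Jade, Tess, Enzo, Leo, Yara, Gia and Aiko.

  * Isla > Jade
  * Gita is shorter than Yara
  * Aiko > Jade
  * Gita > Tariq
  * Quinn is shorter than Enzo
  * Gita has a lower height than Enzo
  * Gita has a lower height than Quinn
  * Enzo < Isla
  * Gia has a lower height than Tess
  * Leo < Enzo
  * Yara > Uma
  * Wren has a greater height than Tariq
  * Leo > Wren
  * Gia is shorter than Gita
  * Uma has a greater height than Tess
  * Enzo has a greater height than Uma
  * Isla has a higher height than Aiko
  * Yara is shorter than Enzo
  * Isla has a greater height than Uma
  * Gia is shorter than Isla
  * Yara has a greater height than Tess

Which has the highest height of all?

Isla

Chaining downward from Isla: directly below it, Gia, Jade, Aiko, Uma, Enzo; then Gita, Tess, Leo, Quinn, Yara; then Tariq, Wren.
That covers every other element, and nothing is given above Isla, so Isla is the highest height.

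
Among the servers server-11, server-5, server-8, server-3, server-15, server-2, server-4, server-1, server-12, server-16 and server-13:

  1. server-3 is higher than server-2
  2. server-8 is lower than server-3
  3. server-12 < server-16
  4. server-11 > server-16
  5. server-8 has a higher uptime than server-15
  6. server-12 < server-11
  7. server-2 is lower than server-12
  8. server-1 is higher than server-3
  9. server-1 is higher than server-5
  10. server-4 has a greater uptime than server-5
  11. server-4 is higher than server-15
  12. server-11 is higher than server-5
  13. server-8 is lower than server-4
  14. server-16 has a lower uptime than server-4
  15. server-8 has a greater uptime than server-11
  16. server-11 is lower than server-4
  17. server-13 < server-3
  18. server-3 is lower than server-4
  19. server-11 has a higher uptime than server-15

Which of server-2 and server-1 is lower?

server-2

The relevant relations are server-2 < server-12; server-12 < server-16; server-16 < server-11; server-11 < server-8; server-8 < server-3; server-3 < server-1.
Chaining these gives server-2 < server-12 < server-16 < server-11 < server-8 < server-3 < server-1.
So server-2 < server-1; server-2 is the lower of the two.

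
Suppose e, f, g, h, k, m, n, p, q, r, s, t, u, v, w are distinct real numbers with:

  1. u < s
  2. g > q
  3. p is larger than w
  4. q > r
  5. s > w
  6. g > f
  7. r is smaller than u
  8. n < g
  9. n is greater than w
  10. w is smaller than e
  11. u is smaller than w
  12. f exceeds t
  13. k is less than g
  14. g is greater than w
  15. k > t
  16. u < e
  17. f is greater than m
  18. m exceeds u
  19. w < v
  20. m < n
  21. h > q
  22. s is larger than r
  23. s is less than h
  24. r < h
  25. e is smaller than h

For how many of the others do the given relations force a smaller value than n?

The elements the relations force below n are r, u, w, m — no chain reaches any other.
That is 4.

4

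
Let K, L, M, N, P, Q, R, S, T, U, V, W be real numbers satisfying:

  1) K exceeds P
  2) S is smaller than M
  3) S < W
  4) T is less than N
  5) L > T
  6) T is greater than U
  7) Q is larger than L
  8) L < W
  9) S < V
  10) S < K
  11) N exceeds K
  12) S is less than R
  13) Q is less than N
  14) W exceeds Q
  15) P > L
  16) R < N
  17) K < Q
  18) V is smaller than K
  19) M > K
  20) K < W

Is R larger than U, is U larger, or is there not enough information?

Following every chain through U: above U we get T, L, P, K, Q, M, W, N.
R is not reached, and no chain runs the other way from R to U.
So the given relations leave the order of U and R undetermined.

undetermined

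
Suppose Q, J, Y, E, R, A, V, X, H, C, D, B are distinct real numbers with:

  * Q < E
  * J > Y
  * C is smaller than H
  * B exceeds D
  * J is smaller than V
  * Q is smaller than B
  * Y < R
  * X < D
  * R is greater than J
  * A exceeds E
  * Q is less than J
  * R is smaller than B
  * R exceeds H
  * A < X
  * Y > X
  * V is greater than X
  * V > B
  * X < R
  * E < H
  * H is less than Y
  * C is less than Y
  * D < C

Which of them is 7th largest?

Piecing the relations together gives one ordering: Q < E < A < X < D < C < H < Y < J < R < B < V.
The 7th largest is C.

C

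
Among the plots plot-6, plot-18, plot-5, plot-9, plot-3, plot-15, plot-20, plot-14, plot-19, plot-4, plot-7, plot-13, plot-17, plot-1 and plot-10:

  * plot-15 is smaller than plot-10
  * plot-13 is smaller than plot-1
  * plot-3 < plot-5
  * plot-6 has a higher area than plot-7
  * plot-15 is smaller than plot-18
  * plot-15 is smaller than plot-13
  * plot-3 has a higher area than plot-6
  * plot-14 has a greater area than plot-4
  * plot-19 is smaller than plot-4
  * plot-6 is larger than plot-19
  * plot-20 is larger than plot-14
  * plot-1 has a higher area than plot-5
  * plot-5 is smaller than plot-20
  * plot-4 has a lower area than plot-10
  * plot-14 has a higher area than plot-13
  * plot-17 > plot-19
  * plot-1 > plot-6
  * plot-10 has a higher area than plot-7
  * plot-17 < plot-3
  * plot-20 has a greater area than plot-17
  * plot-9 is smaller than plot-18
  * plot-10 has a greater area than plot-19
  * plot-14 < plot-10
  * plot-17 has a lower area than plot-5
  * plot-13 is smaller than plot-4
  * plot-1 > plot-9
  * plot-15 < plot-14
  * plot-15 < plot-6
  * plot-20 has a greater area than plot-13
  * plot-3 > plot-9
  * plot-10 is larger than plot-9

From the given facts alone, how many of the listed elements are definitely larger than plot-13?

The elements the relations force above plot-13 are plot-4, plot-14, plot-10, plot-1, plot-20 — no chain reaches any other.
That is 5.

5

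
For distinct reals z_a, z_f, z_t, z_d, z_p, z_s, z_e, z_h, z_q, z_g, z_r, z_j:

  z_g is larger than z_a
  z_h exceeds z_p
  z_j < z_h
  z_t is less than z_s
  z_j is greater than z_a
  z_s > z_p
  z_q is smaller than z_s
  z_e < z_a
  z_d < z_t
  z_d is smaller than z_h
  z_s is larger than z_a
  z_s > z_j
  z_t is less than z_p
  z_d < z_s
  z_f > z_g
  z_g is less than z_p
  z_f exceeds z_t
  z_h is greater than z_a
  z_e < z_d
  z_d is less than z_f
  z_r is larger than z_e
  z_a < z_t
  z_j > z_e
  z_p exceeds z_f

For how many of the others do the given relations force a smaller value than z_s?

9

The elements the relations force below z_s are z_q, z_e, z_a, z_d, z_g, z_j, z_t, z_f, z_p — no chain reaches any other.
That is 9.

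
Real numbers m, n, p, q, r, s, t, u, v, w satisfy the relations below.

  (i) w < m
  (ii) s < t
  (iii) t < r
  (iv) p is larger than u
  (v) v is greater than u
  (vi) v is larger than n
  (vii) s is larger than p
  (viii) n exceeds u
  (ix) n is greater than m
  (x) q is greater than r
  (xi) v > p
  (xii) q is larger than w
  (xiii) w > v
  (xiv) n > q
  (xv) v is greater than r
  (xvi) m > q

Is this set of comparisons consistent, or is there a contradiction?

inconsistent

Chaining the given relations yields v < w < q < m < n, so v < n. But one relation states n < v. These cannot both hold.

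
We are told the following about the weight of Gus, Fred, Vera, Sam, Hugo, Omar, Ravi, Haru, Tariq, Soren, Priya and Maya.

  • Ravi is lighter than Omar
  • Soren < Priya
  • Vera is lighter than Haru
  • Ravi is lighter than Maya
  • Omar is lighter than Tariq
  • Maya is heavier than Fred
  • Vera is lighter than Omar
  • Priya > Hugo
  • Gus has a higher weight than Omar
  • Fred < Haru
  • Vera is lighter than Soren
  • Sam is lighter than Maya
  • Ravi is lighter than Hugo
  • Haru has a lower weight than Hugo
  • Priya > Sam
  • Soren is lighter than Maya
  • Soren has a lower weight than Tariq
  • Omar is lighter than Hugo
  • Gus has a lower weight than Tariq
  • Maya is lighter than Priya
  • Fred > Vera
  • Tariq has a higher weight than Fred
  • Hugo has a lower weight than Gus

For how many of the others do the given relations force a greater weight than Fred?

6

From Fred the given relations immediately reach Maya, Haru, Tariq.
From those, Hugo, Priya — 5 in total.
From those, Gus — 6 in total.
Nothing else is reachable above Fred; 6 in all.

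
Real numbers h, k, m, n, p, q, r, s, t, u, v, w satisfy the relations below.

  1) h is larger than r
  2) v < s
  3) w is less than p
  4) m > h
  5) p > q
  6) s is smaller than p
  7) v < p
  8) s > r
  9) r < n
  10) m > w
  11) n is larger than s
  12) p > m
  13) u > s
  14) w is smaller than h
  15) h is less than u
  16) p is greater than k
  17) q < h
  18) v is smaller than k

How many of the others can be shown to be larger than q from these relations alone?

4

The elements the relations force above q are h, m, p, u — no chain reaches any other.
That is 4.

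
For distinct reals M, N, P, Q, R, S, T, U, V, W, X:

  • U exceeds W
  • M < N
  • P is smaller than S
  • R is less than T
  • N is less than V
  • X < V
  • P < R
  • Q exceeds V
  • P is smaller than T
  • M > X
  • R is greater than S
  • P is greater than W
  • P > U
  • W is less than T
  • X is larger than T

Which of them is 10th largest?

Piecing the relations together gives one ordering: W < U < P < S < R < T < X < M < N < V < Q.
The 10th largest is U.

U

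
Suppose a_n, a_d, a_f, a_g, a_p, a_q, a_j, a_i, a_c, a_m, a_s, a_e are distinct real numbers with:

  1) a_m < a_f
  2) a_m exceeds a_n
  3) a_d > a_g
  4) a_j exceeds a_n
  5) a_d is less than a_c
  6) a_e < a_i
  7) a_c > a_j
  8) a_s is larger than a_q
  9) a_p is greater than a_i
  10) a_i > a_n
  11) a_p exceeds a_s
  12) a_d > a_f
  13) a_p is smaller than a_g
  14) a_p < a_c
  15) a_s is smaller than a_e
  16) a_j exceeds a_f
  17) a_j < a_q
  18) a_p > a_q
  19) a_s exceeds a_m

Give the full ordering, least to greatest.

a_n < a_m < a_f < a_j < a_q < a_s < a_e < a_i < a_p < a_g < a_d < a_c

The consecutive links are each given: a_n < a_m; a_m < a_f; a_f < a_j; a_j < a_q; a_q < a_s; a_s < a_e; a_e < a_i; a_i < a_p; a_p < a_g; a_g < a_d; a_d < a_c.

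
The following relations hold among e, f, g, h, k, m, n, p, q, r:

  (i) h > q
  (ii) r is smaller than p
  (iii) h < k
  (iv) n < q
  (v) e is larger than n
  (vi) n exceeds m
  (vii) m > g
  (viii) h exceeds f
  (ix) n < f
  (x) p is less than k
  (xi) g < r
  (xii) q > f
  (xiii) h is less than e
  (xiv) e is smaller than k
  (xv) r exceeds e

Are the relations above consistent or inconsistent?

consistent

Every relation is compatible with g < m < n < f < q < h < e < r < p < k; the set is consistent.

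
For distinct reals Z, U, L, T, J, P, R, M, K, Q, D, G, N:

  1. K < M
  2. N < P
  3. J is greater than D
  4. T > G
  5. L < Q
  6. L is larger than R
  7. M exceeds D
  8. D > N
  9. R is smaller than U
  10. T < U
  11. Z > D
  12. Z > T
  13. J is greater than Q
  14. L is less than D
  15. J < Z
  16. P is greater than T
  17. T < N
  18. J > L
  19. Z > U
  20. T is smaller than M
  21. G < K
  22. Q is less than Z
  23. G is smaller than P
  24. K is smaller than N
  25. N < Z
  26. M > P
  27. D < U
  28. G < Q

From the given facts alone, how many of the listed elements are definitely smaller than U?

7

The elements the relations force below U are R, L, G, T, K, N, D — no chain reaches any other.
That is 7.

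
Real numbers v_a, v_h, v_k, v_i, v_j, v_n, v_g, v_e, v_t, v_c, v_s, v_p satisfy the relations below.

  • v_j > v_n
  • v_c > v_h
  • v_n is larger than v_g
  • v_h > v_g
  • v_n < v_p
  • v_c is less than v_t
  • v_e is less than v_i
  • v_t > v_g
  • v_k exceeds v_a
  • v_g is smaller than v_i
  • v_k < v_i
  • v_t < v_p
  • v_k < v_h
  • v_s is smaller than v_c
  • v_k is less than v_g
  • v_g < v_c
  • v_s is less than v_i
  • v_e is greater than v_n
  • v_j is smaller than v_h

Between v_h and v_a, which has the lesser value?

v_a < v_k and v_k < v_g give v_a < v_g.
With v_g < v_n: v_a < v_k < v_g < v_n.
Then v_n < v_j extends the chain to v_j.
With v_j < v_h: v_a < v_k < v_g < v_n < v_j < v_h.
So v_a < v_h; v_a is the smaller of the two.

v_a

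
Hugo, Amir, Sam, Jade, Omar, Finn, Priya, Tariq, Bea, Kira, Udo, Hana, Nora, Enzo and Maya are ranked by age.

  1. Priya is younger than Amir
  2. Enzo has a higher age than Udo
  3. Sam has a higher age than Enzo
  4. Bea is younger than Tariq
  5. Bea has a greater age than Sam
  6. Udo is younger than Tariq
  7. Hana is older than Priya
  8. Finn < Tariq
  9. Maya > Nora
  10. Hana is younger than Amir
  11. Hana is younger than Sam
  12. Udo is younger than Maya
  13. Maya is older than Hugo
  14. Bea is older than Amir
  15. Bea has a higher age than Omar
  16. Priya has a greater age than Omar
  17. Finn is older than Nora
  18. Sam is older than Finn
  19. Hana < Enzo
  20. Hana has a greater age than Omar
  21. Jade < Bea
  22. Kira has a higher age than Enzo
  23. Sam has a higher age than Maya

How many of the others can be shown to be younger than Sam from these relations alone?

The elements the relations force below Sam are Nora, Finn, Hugo, Udo, Omar, Priya, Maya, Hana, Enzo — no chain reaches any other.
That is 9.

9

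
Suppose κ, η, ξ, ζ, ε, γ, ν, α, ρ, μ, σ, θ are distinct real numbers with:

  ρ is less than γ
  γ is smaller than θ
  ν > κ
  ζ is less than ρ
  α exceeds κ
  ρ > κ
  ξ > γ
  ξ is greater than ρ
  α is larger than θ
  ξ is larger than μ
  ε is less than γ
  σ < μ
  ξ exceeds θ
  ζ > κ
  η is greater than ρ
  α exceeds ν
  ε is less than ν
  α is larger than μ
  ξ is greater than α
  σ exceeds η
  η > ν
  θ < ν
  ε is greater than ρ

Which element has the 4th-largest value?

Piecing the relations together gives one ordering: κ < ζ < ρ < ε < γ < θ < ν < η < σ < μ < α < ξ.
The 4th largest is σ.

σ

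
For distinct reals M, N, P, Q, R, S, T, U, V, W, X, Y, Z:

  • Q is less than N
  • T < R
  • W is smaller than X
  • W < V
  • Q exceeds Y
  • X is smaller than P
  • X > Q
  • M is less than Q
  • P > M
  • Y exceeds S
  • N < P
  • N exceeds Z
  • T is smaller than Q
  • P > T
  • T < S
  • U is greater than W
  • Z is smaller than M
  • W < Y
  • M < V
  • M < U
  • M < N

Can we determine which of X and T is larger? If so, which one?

X

Chaining the given relations: T < S < Y < Q < X.
So X is larger.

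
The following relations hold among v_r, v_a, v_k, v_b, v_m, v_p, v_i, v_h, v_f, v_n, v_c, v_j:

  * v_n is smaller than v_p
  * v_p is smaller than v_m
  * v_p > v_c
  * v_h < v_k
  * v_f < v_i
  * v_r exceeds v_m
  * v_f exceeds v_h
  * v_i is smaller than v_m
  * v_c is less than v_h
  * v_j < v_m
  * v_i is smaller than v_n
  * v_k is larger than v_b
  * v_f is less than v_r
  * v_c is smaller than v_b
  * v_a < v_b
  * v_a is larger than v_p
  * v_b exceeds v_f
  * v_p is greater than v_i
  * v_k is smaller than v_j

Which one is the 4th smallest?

The consecutive relations fix a unique order: v_c < v_h < v_f < v_i < v_n < v_p < v_a < v_b < v_k < v_j < v_m < v_r.
The 4th smallest is v_i.

v_i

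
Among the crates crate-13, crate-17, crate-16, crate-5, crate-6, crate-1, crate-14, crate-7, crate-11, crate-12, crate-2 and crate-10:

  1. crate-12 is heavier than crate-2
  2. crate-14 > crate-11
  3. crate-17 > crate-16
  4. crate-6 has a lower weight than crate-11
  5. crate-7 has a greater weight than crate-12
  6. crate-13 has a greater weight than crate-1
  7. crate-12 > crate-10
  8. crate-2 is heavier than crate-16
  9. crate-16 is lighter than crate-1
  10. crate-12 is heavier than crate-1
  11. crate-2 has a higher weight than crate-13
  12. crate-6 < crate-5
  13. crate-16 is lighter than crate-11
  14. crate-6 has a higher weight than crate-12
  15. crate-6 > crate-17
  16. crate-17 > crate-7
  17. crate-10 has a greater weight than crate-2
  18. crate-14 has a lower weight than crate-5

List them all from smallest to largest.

Each adjacent pair is fixed by a given relation: crate-16 < crate-1; crate-1 < crate-13; crate-13 < crate-2; crate-2 < crate-10; crate-10 < crate-12; crate-12 < crate-7; crate-7 < crate-17; crate-17 < crate-6; crate-6 < crate-11; crate-11 < crate-14; crate-14 < crate-5. Chaining them end to end gives the full order.

crate-16 < crate-1 < crate-13 < crate-2 < crate-10 < crate-12 < crate-7 < crate-17 < crate-6 < crate-11 < crate-14 < crate-5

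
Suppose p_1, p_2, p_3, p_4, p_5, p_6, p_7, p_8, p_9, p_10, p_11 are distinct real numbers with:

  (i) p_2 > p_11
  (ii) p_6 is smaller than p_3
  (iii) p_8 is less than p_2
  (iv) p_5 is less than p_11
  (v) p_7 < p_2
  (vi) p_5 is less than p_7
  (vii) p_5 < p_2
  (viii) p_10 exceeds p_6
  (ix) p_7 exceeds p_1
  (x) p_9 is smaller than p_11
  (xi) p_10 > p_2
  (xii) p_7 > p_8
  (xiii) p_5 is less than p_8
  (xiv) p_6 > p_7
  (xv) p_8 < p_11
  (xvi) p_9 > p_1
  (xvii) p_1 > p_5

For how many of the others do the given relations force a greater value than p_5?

The elements the relations force above p_5 are p_1, p_9, p_8, p_7, p_6, p_11, p_3, p_2, p_10 — no chain reaches any other.
That is 9.

9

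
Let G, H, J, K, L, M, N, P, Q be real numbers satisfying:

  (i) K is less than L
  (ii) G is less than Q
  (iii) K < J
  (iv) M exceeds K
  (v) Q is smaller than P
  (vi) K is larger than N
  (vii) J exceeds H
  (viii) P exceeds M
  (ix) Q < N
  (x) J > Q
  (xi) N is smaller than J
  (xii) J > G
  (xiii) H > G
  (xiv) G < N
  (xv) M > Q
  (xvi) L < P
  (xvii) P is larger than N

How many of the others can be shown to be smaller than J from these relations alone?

From J the given relations immediately reach G, Q, N, H, K.
Nothing else is reachable below J; 5 in all.

5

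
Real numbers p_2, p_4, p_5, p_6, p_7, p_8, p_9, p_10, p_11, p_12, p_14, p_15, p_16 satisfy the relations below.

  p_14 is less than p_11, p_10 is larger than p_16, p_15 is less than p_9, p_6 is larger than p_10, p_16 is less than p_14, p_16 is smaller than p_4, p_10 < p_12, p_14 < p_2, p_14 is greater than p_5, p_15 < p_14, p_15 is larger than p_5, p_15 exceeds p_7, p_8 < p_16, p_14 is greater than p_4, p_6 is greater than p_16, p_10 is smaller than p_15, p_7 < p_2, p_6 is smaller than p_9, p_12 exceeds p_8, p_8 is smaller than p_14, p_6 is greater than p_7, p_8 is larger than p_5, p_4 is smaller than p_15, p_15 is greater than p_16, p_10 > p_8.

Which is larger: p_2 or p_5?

p_2

Chaining the given relations: p_5 < p_8 < p_16 < p_4 < p_15 < p_14 < p_2.
So p_5 < p_2; p_2 is the larger of the two.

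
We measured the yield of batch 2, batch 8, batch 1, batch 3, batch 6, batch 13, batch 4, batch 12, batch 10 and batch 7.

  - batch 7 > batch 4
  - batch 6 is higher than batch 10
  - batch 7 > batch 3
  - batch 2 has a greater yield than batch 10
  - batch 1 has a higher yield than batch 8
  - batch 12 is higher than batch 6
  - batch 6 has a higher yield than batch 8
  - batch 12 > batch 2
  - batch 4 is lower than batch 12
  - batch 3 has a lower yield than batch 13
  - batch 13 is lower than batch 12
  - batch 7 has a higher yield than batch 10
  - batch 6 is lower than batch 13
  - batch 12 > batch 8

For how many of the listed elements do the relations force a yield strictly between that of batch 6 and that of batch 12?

1

The relations place batch 6 below batch 12. An element lies strictly between them when it is forced above batch 6 and also forced below batch 12.
Above batch 6: {batch 13}. Below batch 12: {batch 3, batch 10, batch 8, batch 2, batch 13, batch 4}.
Intersection: {batch 13} — 1.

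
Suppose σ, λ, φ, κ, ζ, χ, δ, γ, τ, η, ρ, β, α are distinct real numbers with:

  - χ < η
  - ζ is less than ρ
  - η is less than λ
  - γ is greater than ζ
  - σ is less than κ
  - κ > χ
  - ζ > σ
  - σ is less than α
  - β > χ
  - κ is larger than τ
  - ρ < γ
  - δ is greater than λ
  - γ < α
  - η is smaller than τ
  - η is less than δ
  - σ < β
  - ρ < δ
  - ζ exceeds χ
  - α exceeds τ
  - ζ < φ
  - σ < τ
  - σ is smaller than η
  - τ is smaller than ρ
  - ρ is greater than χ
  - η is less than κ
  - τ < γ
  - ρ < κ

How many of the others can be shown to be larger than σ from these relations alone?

From σ the given relations immediately reach η, ζ, τ, β, α, κ.
From those, λ, ρ, φ, γ, δ — 11 in total.
No other element is forced above σ by the given relations, so the count is 11.

11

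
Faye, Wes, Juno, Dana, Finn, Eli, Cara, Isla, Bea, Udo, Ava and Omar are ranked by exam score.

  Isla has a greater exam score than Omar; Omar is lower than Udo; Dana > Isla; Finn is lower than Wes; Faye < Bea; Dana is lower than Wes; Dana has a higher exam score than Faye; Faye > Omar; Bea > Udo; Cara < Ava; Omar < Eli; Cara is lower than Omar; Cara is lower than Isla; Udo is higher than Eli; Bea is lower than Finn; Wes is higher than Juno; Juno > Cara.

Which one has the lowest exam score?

Omar is not least since Cara < Omar; Eli is not least since Omar < Eli; Udo is not least since Eli < Udo; Juno is not least since Cara < Juno; Faye is not least since Omar < Faye; Isla is not least since Cara < Isla; Dana is not least since Faye < Dana; Bea is not least since Udo < Bea; Ava is not least since Cara < Ava; Finn is not least since Bea < Finn; Wes is not least since Finn < Wes.
Only Cara has nothing below it, so Cara is the lowest exam score.

Cara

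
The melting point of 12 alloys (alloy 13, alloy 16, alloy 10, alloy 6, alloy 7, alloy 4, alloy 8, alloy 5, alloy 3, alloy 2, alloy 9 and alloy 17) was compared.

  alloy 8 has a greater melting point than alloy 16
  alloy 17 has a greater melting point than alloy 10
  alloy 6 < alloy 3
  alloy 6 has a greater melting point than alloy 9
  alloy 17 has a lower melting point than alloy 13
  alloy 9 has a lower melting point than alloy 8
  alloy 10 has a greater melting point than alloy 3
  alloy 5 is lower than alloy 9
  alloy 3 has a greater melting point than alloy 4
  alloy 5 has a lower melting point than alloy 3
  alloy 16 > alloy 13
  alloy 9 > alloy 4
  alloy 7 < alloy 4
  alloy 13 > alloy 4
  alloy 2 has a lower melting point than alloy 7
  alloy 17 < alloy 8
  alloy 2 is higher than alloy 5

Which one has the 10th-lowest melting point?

alloy 13

Chaining the given pairs: alloy 5 < alloy 2 < alloy 7 < alloy 4 < alloy 9 < alloy 6 < alloy 3 < alloy 10 < alloy 17 < alloy 13 < alloy 16 < alloy 8.
Counting 10 from the smallest end gives alloy 13.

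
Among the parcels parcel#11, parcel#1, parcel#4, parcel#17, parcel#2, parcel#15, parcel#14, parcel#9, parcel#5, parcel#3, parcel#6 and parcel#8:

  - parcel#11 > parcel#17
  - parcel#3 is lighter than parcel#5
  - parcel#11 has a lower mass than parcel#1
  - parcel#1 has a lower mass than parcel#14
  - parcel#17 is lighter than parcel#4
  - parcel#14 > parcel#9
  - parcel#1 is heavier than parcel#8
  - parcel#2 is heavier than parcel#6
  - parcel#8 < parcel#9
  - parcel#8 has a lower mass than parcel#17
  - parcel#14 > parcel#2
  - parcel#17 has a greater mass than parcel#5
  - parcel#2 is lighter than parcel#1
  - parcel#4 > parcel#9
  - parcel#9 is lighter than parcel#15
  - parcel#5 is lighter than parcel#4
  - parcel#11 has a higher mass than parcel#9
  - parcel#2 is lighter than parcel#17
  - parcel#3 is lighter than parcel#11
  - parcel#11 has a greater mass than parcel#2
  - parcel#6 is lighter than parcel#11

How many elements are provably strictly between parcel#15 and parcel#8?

Chaining upward from parcel#8 reaches: parcel#17, parcel#9, parcel#11, parcel#4, parcel#1, parcel#14.
Chaining downward from parcel#15 reaches: parcel#9.
Strictly between parcel#8 and parcel#15 are those in both lists: parcel#9 — 1 element.

1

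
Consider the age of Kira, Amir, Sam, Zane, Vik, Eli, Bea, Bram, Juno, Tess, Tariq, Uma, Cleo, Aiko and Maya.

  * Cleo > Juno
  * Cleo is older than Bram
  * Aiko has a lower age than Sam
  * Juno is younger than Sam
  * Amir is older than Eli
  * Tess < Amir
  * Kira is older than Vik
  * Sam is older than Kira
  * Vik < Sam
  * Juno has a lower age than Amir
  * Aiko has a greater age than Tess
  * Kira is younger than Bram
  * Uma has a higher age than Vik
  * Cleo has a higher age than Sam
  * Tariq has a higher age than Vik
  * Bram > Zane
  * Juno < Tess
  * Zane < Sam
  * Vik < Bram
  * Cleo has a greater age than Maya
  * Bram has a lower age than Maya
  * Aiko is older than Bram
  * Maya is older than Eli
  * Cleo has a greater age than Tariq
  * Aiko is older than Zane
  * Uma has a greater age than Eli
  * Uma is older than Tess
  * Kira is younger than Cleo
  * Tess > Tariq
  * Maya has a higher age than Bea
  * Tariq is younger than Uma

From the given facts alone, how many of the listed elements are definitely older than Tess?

From Tess the given relations immediately reach Amir, Aiko, Uma.
From those, Sam — 4 in total.
From those, Cleo — 5 in total.
No other element is forced above Tess by the given relations, so the count is 5.

5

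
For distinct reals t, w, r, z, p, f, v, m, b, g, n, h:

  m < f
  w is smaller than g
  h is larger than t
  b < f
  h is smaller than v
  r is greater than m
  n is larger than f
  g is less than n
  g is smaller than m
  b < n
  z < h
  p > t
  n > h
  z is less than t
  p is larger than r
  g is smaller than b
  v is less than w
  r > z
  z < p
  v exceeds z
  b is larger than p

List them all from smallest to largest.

The consecutive links are each given: z < t; t < h; h < v; v < w; w < g; g < m; m < r; r < p; p < b; b < f; f < n.

z < t < h < v < w < g < m < r < p < b < f < n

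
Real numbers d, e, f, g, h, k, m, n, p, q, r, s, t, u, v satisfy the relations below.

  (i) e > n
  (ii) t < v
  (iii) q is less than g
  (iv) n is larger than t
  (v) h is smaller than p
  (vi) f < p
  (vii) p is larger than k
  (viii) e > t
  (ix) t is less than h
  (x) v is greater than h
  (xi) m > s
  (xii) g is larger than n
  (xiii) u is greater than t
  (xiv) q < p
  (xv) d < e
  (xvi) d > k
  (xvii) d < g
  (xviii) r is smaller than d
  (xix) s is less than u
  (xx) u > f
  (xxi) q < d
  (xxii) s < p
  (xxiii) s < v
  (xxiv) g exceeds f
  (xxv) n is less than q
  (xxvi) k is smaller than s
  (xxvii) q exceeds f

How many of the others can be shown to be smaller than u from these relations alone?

From u the given relations immediately reach t, f, s.
From those, k — 4 in total.
Nothing else is reachable below u; 4 in all.

4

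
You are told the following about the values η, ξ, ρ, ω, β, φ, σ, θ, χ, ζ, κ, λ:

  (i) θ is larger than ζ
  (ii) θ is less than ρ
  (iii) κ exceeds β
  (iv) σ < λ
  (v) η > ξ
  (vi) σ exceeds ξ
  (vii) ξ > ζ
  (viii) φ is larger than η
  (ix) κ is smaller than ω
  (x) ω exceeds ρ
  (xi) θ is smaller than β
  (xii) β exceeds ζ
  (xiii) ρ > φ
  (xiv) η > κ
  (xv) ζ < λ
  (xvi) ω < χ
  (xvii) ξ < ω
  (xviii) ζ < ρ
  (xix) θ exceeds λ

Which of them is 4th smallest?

λ

The consecutive relations fix a unique order: ζ < ξ < σ < λ < θ < β < κ < η < φ < ρ < ω < χ.
Counting 4 from the smallest end gives λ.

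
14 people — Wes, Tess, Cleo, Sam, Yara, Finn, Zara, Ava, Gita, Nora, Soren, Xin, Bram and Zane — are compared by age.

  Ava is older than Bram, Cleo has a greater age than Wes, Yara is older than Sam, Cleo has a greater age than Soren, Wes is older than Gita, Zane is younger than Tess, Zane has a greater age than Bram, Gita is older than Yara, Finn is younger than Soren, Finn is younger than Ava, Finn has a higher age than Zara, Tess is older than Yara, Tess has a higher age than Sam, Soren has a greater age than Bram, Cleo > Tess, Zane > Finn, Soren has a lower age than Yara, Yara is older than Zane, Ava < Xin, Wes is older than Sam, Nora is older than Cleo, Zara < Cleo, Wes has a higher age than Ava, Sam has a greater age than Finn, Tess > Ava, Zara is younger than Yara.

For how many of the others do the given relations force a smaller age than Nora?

Directly below Nora: Cleo.
One step further: Zara, Soren, Wes, Tess (5 so far).
One step further: Bram, Finn, Zane, Ava, Sam, Yara, Gita (12 so far).
Nothing else is reachable below Nora; 12 in all.

12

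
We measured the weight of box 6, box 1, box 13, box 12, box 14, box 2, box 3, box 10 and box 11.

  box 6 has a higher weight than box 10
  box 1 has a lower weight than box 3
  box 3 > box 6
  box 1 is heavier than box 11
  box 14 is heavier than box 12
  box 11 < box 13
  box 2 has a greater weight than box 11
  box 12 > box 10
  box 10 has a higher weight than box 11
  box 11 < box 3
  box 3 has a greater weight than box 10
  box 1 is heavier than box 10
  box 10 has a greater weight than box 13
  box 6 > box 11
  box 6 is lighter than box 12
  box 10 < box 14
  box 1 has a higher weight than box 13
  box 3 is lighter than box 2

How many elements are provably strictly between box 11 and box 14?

4

Chaining upward from box 11 reaches: box 13, box 10, box 6, box 12, box 1, box 3, box 2.
Chaining downward from box 14 reaches: box 13, box 10, box 6, box 12.
Strictly between box 11 and box 14 are those in both lists: box 13, box 10, box 6, box 12 — 4 elements.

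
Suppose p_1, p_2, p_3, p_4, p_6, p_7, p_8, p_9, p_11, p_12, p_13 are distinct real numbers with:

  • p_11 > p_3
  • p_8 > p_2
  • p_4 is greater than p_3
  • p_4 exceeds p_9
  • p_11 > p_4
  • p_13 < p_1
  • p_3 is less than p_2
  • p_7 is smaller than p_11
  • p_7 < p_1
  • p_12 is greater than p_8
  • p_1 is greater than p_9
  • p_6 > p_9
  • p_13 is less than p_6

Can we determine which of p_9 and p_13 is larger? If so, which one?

Following every chain through p_9: above p_9 we get p_4, p_1, p_6, p_11.
p_13 is not reached, and no chain runs the other way from p_13 to p_9.
So the given relations leave the order of p_9 and p_13 undetermined.

undetermined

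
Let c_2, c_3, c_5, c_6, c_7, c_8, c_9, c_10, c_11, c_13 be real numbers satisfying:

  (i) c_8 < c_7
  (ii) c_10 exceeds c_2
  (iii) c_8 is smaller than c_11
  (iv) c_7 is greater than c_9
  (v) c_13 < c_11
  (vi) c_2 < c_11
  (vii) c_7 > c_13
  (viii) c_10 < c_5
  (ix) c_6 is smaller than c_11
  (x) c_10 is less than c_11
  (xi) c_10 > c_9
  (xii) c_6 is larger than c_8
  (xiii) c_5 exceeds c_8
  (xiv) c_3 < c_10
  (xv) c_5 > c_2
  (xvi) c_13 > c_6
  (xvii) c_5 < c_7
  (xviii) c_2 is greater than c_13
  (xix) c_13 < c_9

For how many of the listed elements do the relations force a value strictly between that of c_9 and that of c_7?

The relations place c_9 below c_7. An element lies strictly between them when it is forced above c_9 and also forced below c_7.
Above c_9: {c_10, c_11, c_5}. Below c_7: {c_8, c_6, c_13, c_3, c_2, c_10, c_5}.
Intersection: {c_10, c_5} — 2.

2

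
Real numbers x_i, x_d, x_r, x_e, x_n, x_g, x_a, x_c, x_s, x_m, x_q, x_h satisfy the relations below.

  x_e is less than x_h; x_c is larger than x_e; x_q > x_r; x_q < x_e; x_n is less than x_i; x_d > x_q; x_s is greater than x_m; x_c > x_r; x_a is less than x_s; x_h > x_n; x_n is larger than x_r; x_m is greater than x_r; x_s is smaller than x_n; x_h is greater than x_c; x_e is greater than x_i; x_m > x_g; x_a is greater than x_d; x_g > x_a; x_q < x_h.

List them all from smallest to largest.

Each adjacent pair is fixed by a given relation: x_r < x_q; x_q < x_d; x_d < x_a; x_a < x_g; x_g < x_m; x_m < x_s; x_s < x_n; x_n < x_i; x_i < x_e; x_e < x_c; x_c < x_h. Chaining them end to end gives the full order.

x_r < x_q < x_d < x_a < x_g < x_m < x_s < x_n < x_i < x_e < x_c < x_h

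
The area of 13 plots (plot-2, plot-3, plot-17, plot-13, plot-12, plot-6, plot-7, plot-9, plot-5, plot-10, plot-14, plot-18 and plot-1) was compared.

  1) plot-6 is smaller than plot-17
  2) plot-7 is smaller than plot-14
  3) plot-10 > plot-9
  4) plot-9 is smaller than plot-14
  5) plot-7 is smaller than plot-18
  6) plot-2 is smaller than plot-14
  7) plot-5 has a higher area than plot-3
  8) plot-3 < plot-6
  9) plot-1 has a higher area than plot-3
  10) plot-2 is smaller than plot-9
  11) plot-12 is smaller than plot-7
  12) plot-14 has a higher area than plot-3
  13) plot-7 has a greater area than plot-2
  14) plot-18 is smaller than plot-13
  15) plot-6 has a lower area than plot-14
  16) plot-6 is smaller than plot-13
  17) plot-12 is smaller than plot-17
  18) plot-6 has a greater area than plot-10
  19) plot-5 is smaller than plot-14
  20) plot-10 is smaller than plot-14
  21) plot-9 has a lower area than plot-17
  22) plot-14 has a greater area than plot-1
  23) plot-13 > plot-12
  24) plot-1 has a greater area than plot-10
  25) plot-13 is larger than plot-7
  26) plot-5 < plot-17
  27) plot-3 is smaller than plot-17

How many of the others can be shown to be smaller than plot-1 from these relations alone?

4

Directly below plot-1: plot-10, plot-3.
One step further: plot-9 (3 so far).
One step further: plot-2 (4 so far).
No other element is forced below plot-1 by the given relations, so the count is 4.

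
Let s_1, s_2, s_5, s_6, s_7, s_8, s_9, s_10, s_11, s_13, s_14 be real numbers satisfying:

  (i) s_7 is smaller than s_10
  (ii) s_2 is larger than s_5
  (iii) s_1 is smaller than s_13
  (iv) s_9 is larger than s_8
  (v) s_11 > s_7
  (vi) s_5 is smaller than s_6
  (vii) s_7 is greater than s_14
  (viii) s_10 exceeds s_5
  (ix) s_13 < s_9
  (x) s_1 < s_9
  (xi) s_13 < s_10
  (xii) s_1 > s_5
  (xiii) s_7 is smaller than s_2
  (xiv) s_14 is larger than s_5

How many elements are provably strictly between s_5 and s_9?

2

The relations place s_5 below s_9. An element lies strictly between them when it is forced above s_5 and also forced below s_9.
Above s_5: {s_1, s_13, s_14, s_6, s_7, s_2, s_10, s_11}. Below s_9: {s_8, s_1, s_13}.
Intersection: {s_1, s_13} — 2.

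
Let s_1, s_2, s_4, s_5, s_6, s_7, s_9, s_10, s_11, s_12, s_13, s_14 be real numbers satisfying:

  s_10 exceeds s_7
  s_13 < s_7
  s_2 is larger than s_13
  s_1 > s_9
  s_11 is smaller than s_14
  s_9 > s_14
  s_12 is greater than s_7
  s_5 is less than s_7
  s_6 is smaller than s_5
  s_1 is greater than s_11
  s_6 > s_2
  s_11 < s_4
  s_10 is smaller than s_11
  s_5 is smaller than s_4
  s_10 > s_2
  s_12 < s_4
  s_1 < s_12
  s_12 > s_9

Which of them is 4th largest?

s_9

Piecing the relations together gives one ordering: s_13 < s_2 < s_6 < s_5 < s_7 < s_10 < s_11 < s_14 < s_9 < s_1 < s_12 < s_4.
Counting 4 from the largest end gives s_9.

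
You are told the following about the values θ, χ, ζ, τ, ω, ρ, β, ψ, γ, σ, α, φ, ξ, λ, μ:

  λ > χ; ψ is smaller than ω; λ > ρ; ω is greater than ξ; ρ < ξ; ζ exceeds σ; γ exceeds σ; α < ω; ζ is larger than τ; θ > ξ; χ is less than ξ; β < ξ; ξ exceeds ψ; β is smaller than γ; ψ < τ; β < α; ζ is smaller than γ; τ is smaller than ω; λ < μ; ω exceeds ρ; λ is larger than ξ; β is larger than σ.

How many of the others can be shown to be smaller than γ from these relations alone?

Directly below γ: σ, β, ζ.
One step further: τ (4 so far).
One step further: ψ (5 so far).
Nothing else is reachable below γ; 5 in all.

5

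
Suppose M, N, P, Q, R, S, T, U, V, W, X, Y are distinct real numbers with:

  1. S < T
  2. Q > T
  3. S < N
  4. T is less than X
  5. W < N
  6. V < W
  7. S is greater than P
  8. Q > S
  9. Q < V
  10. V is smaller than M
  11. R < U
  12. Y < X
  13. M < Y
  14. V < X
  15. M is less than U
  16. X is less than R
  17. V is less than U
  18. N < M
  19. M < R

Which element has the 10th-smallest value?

X

Piecing the relations together gives one ordering: P < S < T < Q < V < W < N < M < Y < X < R < U.
Counting 10 from the smallest end gives X.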